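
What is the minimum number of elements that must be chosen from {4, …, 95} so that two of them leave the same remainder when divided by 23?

Group the integers by remainder mod 23; there are 23 residue classes, each nonempty in this range.
Choosing one from each class (23 integers) avoids any shared remainder.
One more choice must repeat a class, so two differ by a multiple of 23. Hence 23 + 1 = 24.

24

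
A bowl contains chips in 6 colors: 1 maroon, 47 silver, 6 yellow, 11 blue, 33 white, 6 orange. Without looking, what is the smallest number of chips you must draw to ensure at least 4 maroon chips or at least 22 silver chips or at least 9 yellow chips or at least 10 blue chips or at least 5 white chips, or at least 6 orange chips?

Each of the 6 colors has its own threshold; avoid all of them simultaneously.
The worst case stops just short of every target: all 1 maroon, 21 silver, all 6 yellow, 9 blue, 4 white, 5 orange — 1 + 21 + 6 + 9 + 4 + 5 = 46 chips.
One more chip must push some color to its target, so 46 + 1 = 47.

47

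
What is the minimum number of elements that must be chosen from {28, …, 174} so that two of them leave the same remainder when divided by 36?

Group the integers by remainder mod 36; there are 36 residue classes, each nonempty in this range.
Choosing one from each class (36 integers) avoids any shared remainder.
One more choice must repeat a class, so two differ by a multiple of 36. Hence 36 + 1 = 37.

37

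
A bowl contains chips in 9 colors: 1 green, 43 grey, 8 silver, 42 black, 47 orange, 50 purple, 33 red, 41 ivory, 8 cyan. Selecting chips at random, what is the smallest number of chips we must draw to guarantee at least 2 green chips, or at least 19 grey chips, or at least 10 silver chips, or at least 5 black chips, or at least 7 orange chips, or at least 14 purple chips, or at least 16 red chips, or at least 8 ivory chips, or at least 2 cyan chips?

The worst case stops just short of every target: 1 green, 18 grey, all 8 silver, 4 black, 6 orange, 13 purple, 15 red, 7 ivory, 1 cyan — 1 + 18 + 8 + 4 + 6 + 13 + 15 + 7 + 1 = 73 chips.
One more chip must push some color to its target, so 73 + 1 = 74.

74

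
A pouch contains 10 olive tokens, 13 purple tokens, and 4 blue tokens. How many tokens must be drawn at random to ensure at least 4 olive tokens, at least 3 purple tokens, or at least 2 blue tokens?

7

The worst case stops just short of every target: 3 olive, 2 purple, 1 blue — 3 + 2 + 1 = 6 tokens.
One more token must push some color to its target, so 6 + 1 = 7.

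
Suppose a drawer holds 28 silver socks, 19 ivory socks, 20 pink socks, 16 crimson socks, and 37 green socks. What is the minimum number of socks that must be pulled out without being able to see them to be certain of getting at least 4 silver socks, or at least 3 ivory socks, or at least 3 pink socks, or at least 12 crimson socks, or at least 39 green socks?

56

Each of the 5 colors has its own threshold; avoid all of them simultaneously.
The worst case stops just short of every target: 3 silver, 2 ivory, 2 pink, 11 crimson, all 37 green — 3 + 2 + 2 + 11 + 37 = 55 socks.
One more sock must push some color to its target, so 55 + 1 = 56.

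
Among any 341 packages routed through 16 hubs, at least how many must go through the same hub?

22

The 341 packages fall into 16 hubs.
If each of the 16 hubs held at most 21, the total would be at most 16 × 21 = 336 < 341, a contradiction.
So at least one holds ⌈341/16⌉ = 22.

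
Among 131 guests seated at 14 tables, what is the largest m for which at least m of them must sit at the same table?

10

The 131 guests fall into 14 tables.
If each of the 14 tables held at most 9, the total would be at most 14 × 9 = 126 < 131, a contradiction.
So at least one holds ⌈131/14⌉ = 10.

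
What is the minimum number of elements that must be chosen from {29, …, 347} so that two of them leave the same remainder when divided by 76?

Use the pigeonhole principle on residue classes: group the integers by remainder mod 76; there are 76 residue classes, each nonempty in this range.
Choosing one from each class (76 integers) avoids any shared remainder.
One more choice must repeat a class, so two differ by a multiple of 76. Hence 76 + 1 = 77.

77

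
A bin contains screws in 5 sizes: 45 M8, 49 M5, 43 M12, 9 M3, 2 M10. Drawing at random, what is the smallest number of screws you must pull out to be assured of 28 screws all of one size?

93

Treat the 5 sizes as pigeonholes.
In the worst case we take at most 27 of each size, but all 9 M3 and all 2 M10 (fewer than 27), giving 27 + 27 + 27 + 9 + 2 = 92.
One more screw then forces some size to 28, so 92 + 1 = 93.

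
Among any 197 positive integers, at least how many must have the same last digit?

20

The 197 positive integers fall into 10 possible last digits.
If each of the 10 possible last digits held at most 19, the total would be at most 10 × 19 = 190 < 197, a contradiction.
So at least one holds ⌈197/10⌉ = 20.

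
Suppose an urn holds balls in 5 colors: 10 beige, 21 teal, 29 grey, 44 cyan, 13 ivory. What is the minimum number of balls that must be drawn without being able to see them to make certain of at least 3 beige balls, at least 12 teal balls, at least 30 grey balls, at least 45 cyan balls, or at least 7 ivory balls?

93

The worst case stops just short of every target: 2 beige, 11 teal, 29 grey, 44 cyan, 6 ivory — 2 + 11 + 29 + 44 + 6 = 92 balls.
One more ball must push some color to its target, so 92 + 1 = 93.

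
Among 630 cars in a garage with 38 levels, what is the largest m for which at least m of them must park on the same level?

If each of the 38 levels held at most 16, the total would be at most 38 × 16 = 608 < 630, a contradiction.
So at least one holds ⌈630/38⌉ = 17.

17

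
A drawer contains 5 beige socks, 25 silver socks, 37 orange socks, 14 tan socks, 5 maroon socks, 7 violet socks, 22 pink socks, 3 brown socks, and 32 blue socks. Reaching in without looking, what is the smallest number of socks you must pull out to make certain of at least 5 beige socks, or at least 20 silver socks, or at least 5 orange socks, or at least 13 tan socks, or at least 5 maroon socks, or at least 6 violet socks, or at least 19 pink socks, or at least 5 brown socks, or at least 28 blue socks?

The worst case stops just short of every target: 4 beige, 19 silver, 4 orange, 12 tan, 4 maroon, 5 violet, 18 pink, all 3 brown, 27 blue — 4 + 19 + 4 + 12 + 4 + 5 + 18 + 3 + 27 = 96 socks.
One more sock must push some color to its target, so 96 + 1 = 97.

97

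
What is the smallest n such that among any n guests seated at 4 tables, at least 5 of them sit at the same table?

There are 4 tables acting as pigeonholes.
With 4 × 4 = 16 guests we could place exactly 4 in each, with no class reaching 5.
One more forces some class to hold 5, so 16 + 1 = 17.

17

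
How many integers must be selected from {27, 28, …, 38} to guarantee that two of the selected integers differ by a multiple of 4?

Use the pigeonhole principle on residue classes: group the integers by remainder mod 4; there are 4 residue classes, each nonempty in this range.
Choosing one from each class (4 integers) avoids any shared remainder.
One more choice must repeat a class, so two differ by a multiple of 4. Hence 4 + 1 = 5.

5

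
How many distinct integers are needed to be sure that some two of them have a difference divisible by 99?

Use the pigeonhole principle on residue classes: two integers differ by a multiple of 99 exactly when they share a remainder mod 99.
There are 99 residue classes mod 99, so 99 integers can all lie in distinct classes.
One more integer must repeat a residue, giving a difference divisible by 99. So n = 99 + 1 = 100.

100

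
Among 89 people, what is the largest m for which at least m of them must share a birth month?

8

There are 12 months of the year, which serve as the pigeonholes.
If each of the 12 months of the year held at most 7, the total would be at most 12 × 7 = 84 < 89, a contradiction.
So at least one holds ⌈89/12⌉ = 8.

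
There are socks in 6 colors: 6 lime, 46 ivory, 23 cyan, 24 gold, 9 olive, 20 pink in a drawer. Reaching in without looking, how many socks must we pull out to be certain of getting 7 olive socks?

The worst case draws every non-olive sock first: 6 + 46 + 23 + 24 + 20 = 119.
The next 7 draws are then forced to be olive, giving 119 + 7 = 126.

126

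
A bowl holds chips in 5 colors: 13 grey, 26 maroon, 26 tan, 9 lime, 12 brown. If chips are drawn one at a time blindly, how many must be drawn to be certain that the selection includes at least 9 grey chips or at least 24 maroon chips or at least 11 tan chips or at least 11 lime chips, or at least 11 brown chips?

The worst case stops just short of every target: 8 grey, 23 maroon, 10 tan, all 9 lime, 10 brown — 8 + 23 + 10 + 9 + 10 = 60 chips.
One more chip must push some color to its target, so 60 + 1 = 61.

61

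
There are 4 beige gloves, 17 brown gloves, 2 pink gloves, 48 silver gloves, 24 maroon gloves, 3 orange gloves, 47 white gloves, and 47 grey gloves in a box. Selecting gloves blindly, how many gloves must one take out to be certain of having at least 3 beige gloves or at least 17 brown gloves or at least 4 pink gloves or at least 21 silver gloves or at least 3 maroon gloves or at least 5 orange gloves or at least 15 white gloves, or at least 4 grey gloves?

63

The worst case stops just short of every target: 2 beige, 16 brown, all 2 pink, 20 silver, 2 maroon, all 3 orange, 14 white, 3 grey — 2 + 16 + 2 + 20 + 2 + 3 + 14 + 3 = 62 gloves.
One more glove must push some color to its target, so 62 + 1 = 63.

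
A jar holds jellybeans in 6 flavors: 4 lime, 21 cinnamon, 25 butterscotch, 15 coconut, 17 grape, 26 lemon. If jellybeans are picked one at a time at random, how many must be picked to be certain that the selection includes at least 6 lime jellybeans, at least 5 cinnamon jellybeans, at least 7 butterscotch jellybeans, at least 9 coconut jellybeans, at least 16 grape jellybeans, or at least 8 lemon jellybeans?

45

The worst case stops just short of every target: all 4 lime, 4 cinnamon, 6 butterscotch, 8 coconut, 15 grape, 7 lemon — 4 + 4 + 6 + 8 + 15 + 7 = 44 jellybeans.
One more jellybean must push some flavor to its target, so 44 + 1 = 45.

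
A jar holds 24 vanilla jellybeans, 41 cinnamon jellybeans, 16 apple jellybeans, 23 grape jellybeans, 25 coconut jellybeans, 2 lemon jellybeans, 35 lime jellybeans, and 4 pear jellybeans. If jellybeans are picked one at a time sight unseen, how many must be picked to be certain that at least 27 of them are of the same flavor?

In the worst case we take at most 26 of each flavor, but all 24 vanilla, all 16 apple, all 23 grape, all 25 coconut, all 2 lemon, and all 4 pear (fewer than 26), giving 24 + 26 + 16 + 23 + 25 + 2 + 26 + 4 = 146.
One more jellybean then forces some flavor to 27, so 146 + 1 = 147.

147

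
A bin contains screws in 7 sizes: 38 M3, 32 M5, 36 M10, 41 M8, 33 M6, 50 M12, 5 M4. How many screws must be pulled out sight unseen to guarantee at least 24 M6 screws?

The worst case draws every non-M6 screw first: 38 + 32 + 36 + 41 + 50 + 5 = 202.
The next 24 draws are then forced to be M6, giving 202 + 24 = 226.

226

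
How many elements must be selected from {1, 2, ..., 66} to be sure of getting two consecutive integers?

34

Partition {1, …, 66} into 33 pairs: {1,2}, {3,4}, …, {65,66}.
Choosing 33 integers — say the 33 even numbers 2, 4, …, 66 — takes one from each pair and avoids the property.
Choosing 34 forces two into the same pair by pigeonhole, and those are consecutive. So 34.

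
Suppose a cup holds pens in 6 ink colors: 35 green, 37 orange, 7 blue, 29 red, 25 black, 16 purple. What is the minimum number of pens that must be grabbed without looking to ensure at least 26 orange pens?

138

The worst case draws every non-orange pen first: 35 + 7 + 29 + 25 + 16 = 112.
The next 26 draws are then forced to be orange, giving 112 + 26 = 138.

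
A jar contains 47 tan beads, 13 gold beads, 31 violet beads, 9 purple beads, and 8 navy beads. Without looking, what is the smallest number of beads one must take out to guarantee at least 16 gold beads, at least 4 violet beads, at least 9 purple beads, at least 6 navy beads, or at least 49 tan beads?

77

The worst case stops just short of every target: all 47 tan, all 13 gold, 3 violet, 8 purple, 5 navy — 47 + 13 + 3 + 8 + 5 = 76 beads.
One more bead must push some color to its target, so 76 + 1 = 77.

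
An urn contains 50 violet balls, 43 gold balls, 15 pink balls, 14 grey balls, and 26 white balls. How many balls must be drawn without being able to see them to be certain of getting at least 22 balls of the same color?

Treat the 5 colors as pigeonholes.
In the worst case we take at most 21 of each color, but all 15 pink and all 14 grey (fewer than 21), giving 21 + 21 + 15 + 14 + 21 = 92.
One more ball then forces some color to 22, so 92 + 1 = 93.

93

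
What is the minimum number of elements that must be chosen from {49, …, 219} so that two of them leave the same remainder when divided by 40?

41

Use the pigeonhole principle on residue classes: group the integers by remainder mod 40; there are 40 residue classes, each nonempty in this range.
Choosing one from each class (40 integers) avoids any shared remainder.
One more choice must repeat a class, so two differ by a multiple of 40. Hence 40 + 1 = 41.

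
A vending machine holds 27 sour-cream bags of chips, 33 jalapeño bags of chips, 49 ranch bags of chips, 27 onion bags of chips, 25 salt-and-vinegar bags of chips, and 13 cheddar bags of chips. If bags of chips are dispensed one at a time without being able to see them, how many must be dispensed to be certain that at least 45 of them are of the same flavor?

170

In the worst case we take at most 44 of each flavor, but all 27 sour-cream, all 33 jalapeño, all 27 onion, all 25 salt-and-vinegar, and all 13 cheddar (fewer than 44), giving 27 + 33 + 44 + 27 + 25 + 13 = 169.
One more bag of chips then forces some flavor to 45, so 169 + 1 = 170.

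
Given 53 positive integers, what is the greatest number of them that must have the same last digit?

There are 10 possible last digits, which serve as the pigeonholes.
If each of the 10 possible last digits held at most 5, the total would be at most 10 × 5 = 50 < 53, a contradiction.
So at least one holds ⌈53/10⌉ = 6.

6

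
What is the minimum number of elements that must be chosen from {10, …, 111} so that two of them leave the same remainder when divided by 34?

Group the integers by remainder mod 34; there are 34 residue classes, each nonempty in this range.
Choosing one from each class (34 integers) avoids any shared remainder.
One more choice must repeat a class, so two differ by a multiple of 34. Hence 34 + 1 = 35.

35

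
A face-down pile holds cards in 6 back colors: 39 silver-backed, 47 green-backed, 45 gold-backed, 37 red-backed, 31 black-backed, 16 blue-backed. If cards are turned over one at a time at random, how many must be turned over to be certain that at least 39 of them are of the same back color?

199

In the worst case we take at most 38 of each back color, but all 37 red-backed, all 31 black-backed, and all 16 blue-backed (fewer than 38), giving 38 + 38 + 38 + 37 + 31 + 16 = 198.
One more card then forces some back color to 39, so 198 + 1 = 199.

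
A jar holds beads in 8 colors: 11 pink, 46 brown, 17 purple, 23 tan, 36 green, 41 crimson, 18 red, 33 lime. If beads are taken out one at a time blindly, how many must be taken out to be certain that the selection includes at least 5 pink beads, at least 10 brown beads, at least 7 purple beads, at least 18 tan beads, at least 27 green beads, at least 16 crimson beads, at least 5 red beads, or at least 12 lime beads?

The worst case stops just short of every target: 4 pink, 9 brown, 6 purple, 17 tan, 26 green, 15 crimson, 4 red, 11 lime — 4 + 9 + 6 + 17 + 26 + 15 + 4 + 11 = 92 beads.
One more bead must push some color to its target, so 92 + 1 = 93.

93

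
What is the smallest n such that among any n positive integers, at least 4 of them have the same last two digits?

301

There are 100 possible two-digit endings acting as pigeonholes.
With 100 × 3 = 300 positive integers we could place exactly 3 in each, with no class reaching 4.
One more forces some class to hold 4, so 300 + 1 = 301.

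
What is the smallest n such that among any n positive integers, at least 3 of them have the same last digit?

21

There are 10 possible last digits acting as pigeonholes.
With 10 × 2 = 20 positive integers we could place exactly 2 in each, with no class reaching 3.
One more forces some class to hold 3, so 20 + 1 = 21.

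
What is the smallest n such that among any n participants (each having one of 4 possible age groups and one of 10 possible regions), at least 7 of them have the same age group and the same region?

There are 4 × 10 = 40 (age group, region) combinations acting as pigeonholes.
With 40 × 6 = 240 participants we could place exactly 6 in each, with no (age group, region) pair reaching 7.
One more forces some (age group, region) pair to hold 7, so 240 + 1 = 241.

241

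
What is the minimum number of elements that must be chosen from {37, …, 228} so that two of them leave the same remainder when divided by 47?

48

Group the integers by remainder mod 47; there are 47 residue classes, each nonempty in this range.
Choosing one from each class (47 integers) avoids any shared remainder.
One more choice must repeat a class, so two differ by a multiple of 47. Hence 47 + 1 = 48.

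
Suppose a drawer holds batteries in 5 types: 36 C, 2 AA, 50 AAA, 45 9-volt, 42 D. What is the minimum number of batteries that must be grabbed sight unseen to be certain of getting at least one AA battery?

To avoid AA batteries as long as possible, exhaust the other 4 types first.
The worst case draws every non-AA battery first: 36 + 50 + 45 + 42 = 173.
The next draw is then forced to be AA, giving 173 + 1 = 174.

174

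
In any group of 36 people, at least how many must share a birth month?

There are 12 months of the year, which serve as the pigeonholes.
If each of the 12 months of the year held at most 2, the total would be at most 12 × 2 = 24 < 36, a contradiction.
So at least one holds ⌈36/12⌉ = 3.

3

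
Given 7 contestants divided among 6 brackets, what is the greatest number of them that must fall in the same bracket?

2

If each of the 6 brackets held at most 1, the total would be at most 6 × 1 = 6 < 7, a contradiction.
So at least one holds ⌈7/6⌉ = 2.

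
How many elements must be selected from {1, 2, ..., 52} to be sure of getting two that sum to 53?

Partition {1, …, 52} into 26 pairs: {1,52}, {2,51}, …, {26,27}.
Choosing 26 integers — say the integers 1 through 26 — takes one from each pair and avoids the property.
Choosing 27 forces two into the same pair by pigeonhole, and those sum to 53. So 27.

27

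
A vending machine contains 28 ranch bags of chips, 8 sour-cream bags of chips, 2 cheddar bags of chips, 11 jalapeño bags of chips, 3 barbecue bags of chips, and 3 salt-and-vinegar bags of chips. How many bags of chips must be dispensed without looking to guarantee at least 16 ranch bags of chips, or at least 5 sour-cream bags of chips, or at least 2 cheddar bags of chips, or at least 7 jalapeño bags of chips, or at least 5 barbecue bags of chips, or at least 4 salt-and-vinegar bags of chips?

Each of the 6 flavors has its own threshold; avoid all of them simultaneously.
The worst case stops just short of every target: 15 ranch, 4 sour-cream, 1 cheddar, 6 jalapeño, all 3 barbecue, 3 salt-and-vinegar — 15 + 4 + 1 + 6 + 3 + 3 = 32 bags of chips.
One more bag of chips must push some flavor to its target, so 32 + 1 = 33.

33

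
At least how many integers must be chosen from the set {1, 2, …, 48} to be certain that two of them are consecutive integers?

25

Partition {1, …, 48} into 24 pairs: {1,2}, {3,4}, …, {47,48}.
Choosing 24 integers — say the 24 even numbers 2, 4, …, 48 — takes one from each pair and avoids the property.
Choosing 25 forces two into the same pair by pigeonhole, and those are consecutive. So 25.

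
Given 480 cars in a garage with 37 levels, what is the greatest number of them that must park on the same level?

13

The 480 cars fall into 37 levels.
If each of the 37 levels held at most 12, the total would be at most 37 × 12 = 444 < 480, a contradiction.
So at least one holds ⌈480/37⌉ = 13.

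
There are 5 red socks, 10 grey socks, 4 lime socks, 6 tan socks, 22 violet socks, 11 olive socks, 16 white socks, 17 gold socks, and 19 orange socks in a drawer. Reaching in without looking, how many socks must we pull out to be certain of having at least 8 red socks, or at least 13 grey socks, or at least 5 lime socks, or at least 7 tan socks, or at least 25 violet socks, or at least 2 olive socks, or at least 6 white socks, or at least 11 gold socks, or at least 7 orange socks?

Each of the 9 colors has its own threshold; avoid all of them simultaneously.
The worst case stops just short of every target: all 5 red, all 10 grey, 4 lime, 6 tan, all 22 violet, 1 olive, 5 white, 10 gold, 6 orange — 5 + 10 + 4 + 6 + 22 + 1 + 5 + 10 + 6 = 69 socks.
One more sock must push some color to its target, so 69 + 1 = 70.

70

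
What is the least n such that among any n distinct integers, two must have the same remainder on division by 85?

86

Two integers differ by a multiple of 85 exactly when they share a remainder mod 85.
There are 85 residue classes mod 85, so 85 integers can all lie in distinct classes.
One more integer must repeat a residue, giving a difference divisible by 85. So n = 85 + 1 = 86.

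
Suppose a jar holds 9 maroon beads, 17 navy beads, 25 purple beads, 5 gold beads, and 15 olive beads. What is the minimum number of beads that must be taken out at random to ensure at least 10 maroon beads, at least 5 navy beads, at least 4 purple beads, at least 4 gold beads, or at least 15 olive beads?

34

Each of the 5 colors has its own threshold; avoid all of them simultaneously.
The worst case stops just short of every target: 9 maroon, 4 navy, 3 purple, 3 gold, 14 olive — 9 + 4 + 3 + 3 + 14 = 33 beads.
One more bead must push some color to its target, so 33 + 1 = 34.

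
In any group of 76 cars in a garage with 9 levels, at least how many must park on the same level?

If each of the 9 levels held at most 8, the total would be at most 9 × 8 = 72 < 76, a contradiction.
So at least one holds ⌈76/9⌉ = 9.

9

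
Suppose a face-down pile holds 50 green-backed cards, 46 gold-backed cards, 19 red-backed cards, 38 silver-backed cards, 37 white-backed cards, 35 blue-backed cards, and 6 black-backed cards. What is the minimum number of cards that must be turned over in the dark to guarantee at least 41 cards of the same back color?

In the worst case we take at most 40 of each back color, but all 19 red-backed, all 38 silver-backed, all 37 white-backed, all 35 blue-backed, and all 6 black-backed (fewer than 40), giving 40 + 40 + 19 + 38 + 37 + 35 + 6 = 215.
One more card then forces some back color to 41, so 215 + 1 = 216.

216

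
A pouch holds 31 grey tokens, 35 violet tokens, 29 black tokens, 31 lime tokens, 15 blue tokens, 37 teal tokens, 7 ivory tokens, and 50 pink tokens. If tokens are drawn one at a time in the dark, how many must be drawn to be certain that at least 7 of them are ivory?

The worst case draws every non-ivory token first: 31 + 35 + 29 + 31 + 15 + 37 + 50 = 228.
The next 7 draws are then forced to be ivory, giving 228 + 7 = 235.

235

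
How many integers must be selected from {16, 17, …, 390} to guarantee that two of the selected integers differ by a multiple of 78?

Group the integers by remainder mod 78; there are 78 residue classes, each nonempty in this range.
Choosing one from each class (78 integers) avoids any shared remainder.
One more choice must repeat a class, so two differ by a multiple of 78. Hence 78 + 1 = 79.

79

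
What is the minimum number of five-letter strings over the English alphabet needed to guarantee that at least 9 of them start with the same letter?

There are 26 possible first letters acting as pigeonholes.
With 26 × 8 = 208 five-letter strings over the English alphabet we could place exactly 8 in each, with no class reaching 9.
One more forces some class to hold 9, so 208 + 1 = 209.

209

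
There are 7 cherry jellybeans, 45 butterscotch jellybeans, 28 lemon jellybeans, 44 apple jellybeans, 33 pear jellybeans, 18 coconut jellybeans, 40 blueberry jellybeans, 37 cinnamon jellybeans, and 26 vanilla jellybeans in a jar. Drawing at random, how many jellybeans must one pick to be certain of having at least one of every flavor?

The hardest flavor to obtain is cherry: we could draw every other jellybean first — 278 − 7 = 271 jellybeans — without a single cherry one.
The next draw must be cherry, so 271 + 1 = 272.

272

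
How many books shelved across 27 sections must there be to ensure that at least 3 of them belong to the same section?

There are 27 sections acting as pigeonholes.
With 27 × 2 = 54 books we could place exactly 2 in each, with no class reaching 3.
One more forces some class to hold 3, so 54 + 1 = 55.

55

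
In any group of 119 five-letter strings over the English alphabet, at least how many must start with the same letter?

5

The 119 five-letter strings over the English alphabet fall into 26 possible first letters.
If each of the 26 possible first letters held at most 4, the total would be at most 26 × 4 = 104 < 119, a contradiction.
So at least one holds ⌈119/26⌉ = 5.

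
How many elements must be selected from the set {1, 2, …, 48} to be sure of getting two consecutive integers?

Partition {1, …, 48} into 24 pairs: {1,2}, {3,4}, …, {47,48}.
Choosing 24 integers — say the 24 even numbers 2, 4, …, 48 — takes one from each pair and avoids the property.
Choosing 25 forces two into the same pair by pigeonhole, and those are consecutive. So 25.

25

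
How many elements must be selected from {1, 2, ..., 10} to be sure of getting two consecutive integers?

Partition {1, …, 10} into 5 pairs: {1,2}, {3,4}, …, {9,10}.
Choosing 5 integers — say the 5 even numbers 2, 4, …, 10 — takes one from each pair and avoids the property.
Choosing 6 forces two into the same pair by pigeonhole, and those are consecutive. So 6.

6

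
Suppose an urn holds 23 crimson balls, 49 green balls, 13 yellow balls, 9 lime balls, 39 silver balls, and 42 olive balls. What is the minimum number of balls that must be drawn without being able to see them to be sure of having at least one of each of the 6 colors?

The hardest color to obtain is lime: we could draw every other ball first — 175 − 9 = 166 balls — without a single lime one.
The next draw must be lime, so 166 + 1 = 167.

167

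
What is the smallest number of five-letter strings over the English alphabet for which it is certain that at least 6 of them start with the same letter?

131

There are 26 possible first letters acting as pigeonholes.
With 26 × 5 = 130 five-letter strings over the English alphabet we could place exactly 5 in each, with no class reaching 6.
One more forces some class to hold 6, so 130 + 1 = 131.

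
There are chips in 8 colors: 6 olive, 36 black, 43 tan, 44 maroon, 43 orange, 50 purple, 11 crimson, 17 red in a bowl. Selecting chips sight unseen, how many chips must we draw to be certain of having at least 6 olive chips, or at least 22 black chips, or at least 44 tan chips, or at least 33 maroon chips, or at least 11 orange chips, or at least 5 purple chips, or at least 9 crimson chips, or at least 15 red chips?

138

Each of the 8 colors has its own threshold; avoid all of them simultaneously.
The worst case stops just short of every target: 5 olive, 21 black, 43 tan, 32 maroon, 10 orange, 4 purple, 8 crimson, 14 red — 5 + 21 + 43 + 32 + 10 + 4 + 8 + 14 = 137 chips.
One more chip must push some color to its target, so 137 + 1 = 138.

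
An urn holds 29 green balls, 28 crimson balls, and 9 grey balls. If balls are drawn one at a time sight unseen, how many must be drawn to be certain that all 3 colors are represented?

58

The hardest color to obtain is grey: we could draw every other ball first — 66 − 9 = 57 balls — without a single grey one.
The next draw must be grey, so 57 + 1 = 58.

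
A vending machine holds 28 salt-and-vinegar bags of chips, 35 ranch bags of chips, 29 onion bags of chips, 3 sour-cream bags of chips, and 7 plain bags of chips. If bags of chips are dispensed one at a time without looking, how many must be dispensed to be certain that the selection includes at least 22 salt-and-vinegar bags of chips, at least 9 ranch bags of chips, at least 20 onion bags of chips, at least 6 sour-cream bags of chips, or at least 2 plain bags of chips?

The worst case stops just short of every target: 21 salt-and-vinegar, 8 ranch, 19 onion, all 3 sour-cream, 1 plain — 21 + 8 + 19 + 3 + 1 = 52 bags of chips.
One more bag of chips must push some flavor to its target, so 52 + 1 = 53.

53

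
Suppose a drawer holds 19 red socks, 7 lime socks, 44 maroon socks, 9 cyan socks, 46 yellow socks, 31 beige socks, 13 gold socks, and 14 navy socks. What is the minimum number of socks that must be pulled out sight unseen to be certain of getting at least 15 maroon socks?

154

The worst case draws every non-maroon sock first: 19 + 7 + 9 + 46 + 31 + 13 + 14 = 139.
The next 15 draws are then forced to be maroon, giving 139 + 15 = 154.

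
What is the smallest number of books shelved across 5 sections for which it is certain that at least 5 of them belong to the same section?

21

There are 5 sections acting as pigeonholes.
With 5 × 4 = 20 books we could place exactly 4 in each, with no class reaching 5.
One more forces some class to hold 5, so 20 + 1 = 21.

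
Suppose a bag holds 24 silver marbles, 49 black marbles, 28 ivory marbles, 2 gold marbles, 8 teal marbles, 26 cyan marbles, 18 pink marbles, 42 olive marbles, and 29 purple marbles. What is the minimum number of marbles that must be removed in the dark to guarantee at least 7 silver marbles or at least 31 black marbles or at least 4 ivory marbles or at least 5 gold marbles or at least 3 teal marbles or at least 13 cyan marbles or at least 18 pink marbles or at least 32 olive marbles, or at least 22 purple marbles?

The worst case stops just short of every target: 6 silver, 30 black, 3 ivory, all 2 gold, 2 teal, 12 cyan, 17 pink, 31 olive, 21 purple — 6 + 30 + 3 + 2 + 2 + 12 + 17 + 31 + 21 = 124 marbles.
One more marble must push some color to its target, so 124 + 1 = 125.

125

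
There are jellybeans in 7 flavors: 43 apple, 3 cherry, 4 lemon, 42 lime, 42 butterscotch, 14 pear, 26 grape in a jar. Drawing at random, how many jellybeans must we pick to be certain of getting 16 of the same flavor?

82

Treat the 7 flavors as pigeonholes.
In the worst case we take at most 15 of each flavor, but all 3 cherry, all 4 lemon, and all 14 pear (fewer than 15), giving 15 + 3 + 4 + 15 + 15 + 14 + 15 = 81.
One more jellybean then forces some flavor to 16, so 81 + 1 = 82.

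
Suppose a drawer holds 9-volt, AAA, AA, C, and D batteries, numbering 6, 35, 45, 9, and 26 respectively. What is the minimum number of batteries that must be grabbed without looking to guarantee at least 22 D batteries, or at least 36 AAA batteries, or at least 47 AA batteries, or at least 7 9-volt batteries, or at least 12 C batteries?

117

The worst case stops just short of every target: 6 9-volt, 35 AAA, all 45 AA, all 9 C, 21 D — 6 + 35 + 45 + 9 + 21 = 116 batteries.
One more battery must push some type to its target, so 116 + 1 = 117.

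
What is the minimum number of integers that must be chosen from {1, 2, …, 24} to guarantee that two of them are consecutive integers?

13

Partition {1, …, 24} into 12 pairs: {1,2}, {3,4}, …, {23,24}.
Choosing 12 integers — say the 12 even numbers 2, 4, …, 24 — takes one from each pair and avoids the property.
Choosing 13 forces two into the same pair by pigeonhole, and those are consecutive. So 13.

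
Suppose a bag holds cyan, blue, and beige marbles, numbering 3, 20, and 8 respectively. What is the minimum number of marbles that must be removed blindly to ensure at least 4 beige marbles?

The worst case draws every non-beige marble first: 3 + 20 = 23.
The next 4 draws are then forced to be beige, giving 23 + 4 = 27.

27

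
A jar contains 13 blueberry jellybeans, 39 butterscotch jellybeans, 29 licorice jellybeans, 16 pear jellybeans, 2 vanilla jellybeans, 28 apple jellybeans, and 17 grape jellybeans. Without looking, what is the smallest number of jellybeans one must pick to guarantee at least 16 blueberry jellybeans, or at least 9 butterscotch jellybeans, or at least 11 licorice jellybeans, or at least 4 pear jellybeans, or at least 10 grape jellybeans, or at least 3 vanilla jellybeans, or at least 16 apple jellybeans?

The worst case stops just short of every target: all 13 blueberry, 8 butterscotch, 10 licorice, 3 pear, 2 vanilla, 15 apple, 9 grape — 13 + 8 + 10 + 3 + 2 + 15 + 9 = 60 jellybeans.
One more jellybean must push some flavor to its target, so 60 + 1 = 61.

61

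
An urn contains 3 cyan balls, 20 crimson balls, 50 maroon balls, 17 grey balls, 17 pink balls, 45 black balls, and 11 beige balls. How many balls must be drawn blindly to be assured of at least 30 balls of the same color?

127

In the worst case we take at most 29 of each color, but all 3 cyan, all 20 crimson, all 17 grey, all 17 pink, and all 11 beige (fewer than 29), giving 3 + 20 + 29 + 17 + 17 + 29 + 11 = 126.
One more ball then forces some color to 30, so 126 + 1 = 127.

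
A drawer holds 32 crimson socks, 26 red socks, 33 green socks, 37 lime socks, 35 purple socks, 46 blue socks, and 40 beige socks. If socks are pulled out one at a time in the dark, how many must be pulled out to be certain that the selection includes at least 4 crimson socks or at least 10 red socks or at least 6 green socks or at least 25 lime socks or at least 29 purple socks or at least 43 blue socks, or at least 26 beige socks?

137

The worst case stops just short of every target: 3 crimson, 9 red, 5 green, 24 lime, 28 purple, 42 blue, 25 beige — 3 + 9 + 5 + 24 + 28 + 42 + 25 = 136 socks.
One more sock must push some color to its target, so 136 + 1 = 137.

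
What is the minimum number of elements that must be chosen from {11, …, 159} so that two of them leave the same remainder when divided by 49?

Group the integers by remainder mod 49; there are 49 residue classes, each nonempty in this range.
Choosing one from each class (49 integers) avoids any shared remainder.
One more choice must repeat a class, so two differ by a multiple of 49. Hence 49 + 1 = 50.

50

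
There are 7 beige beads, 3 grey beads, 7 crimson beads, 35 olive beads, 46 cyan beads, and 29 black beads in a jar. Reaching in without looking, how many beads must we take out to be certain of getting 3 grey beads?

127

To avoid grey beads as long as possible, exhaust the other 5 colors first.
The worst case draws every non-grey bead first: 7 + 7 + 35 + 46 + 29 = 124.
The next 3 draws are then forced to be grey, giving 124 + 3 = 127.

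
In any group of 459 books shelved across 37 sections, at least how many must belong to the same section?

If each of the 37 sections held at most 12, the total would be at most 37 × 12 = 444 < 459, a contradiction.
So at least one holds ⌈459/37⌉ = 13.

13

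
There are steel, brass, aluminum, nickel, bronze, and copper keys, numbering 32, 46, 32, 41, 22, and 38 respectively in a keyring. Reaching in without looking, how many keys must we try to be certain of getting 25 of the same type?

Treat the 6 types as pigeonholes.
In the worst case we take at most 24 of each type, but all 22 bronze (fewer than 24), giving 24 + 24 + 24 + 24 + 22 + 24 = 142.
One more key then forces some type to 25, so 142 + 1 = 143.

143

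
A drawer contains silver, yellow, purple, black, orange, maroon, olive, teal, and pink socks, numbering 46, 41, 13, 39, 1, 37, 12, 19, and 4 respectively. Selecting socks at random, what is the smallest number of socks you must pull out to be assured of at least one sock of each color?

212

The hardest color to obtain is orange: we could draw every other sock first — 212 − 1 = 211 socks — without a single orange one.
The next draw must be orange, so 211 + 1 = 212.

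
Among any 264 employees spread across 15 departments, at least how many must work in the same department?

18

The 264 employees fall into 15 departments.
If each of the 15 departments held at most 17, the total would be at most 15 × 17 = 255 < 264, a contradiction.
So at least one holds ⌈264/15⌉ = 18.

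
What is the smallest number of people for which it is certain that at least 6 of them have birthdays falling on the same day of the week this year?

36

There are 7 days of the week acting as pigeonholes.
With 7 × 5 = 35 people we could place exactly 5 in each, with no class reaching 6.
One more forces some class to hold 6, so 35 + 1 = 36.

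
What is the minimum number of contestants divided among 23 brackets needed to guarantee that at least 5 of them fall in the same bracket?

There are 23 brackets acting as pigeonholes.
With 23 × 4 = 92 contestants we could place exactly 4 in each, with no class reaching 5.
One more forces some class to hold 5, so 92 + 1 = 93.

93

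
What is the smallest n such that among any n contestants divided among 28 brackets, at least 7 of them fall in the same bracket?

There are 28 brackets acting as pigeonholes.
With 28 × 6 = 168 contestants we could place exactly 6 in each, with no class reaching 7.
One more forces some class to hold 7, so 168 + 1 = 169.

169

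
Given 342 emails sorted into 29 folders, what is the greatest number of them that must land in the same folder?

12

If each of the 29 folders held at most 11, the total would be at most 29 × 11 = 319 < 342, a contradiction.
So at least one holds ⌈342/29⌉ = 12.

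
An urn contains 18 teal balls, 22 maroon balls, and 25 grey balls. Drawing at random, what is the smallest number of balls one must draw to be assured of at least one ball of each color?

The hardest color to obtain is teal: we could draw every other ball first — 65 − 18 = 47 balls — without a single teal one.
The next draw must be teal, so 47 + 1 = 48.

48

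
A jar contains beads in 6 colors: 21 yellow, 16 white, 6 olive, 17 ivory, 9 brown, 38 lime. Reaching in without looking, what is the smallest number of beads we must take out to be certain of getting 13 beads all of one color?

In the worst case we take at most 12 of each color, but all 6 olive and all 9 brown (fewer than 12), giving 12 + 12 + 6 + 12 + 9 + 12 = 63.
One more bead then forces some color to 13, so 63 + 1 = 64.

64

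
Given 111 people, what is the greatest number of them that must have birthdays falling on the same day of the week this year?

The 111 people fall into 7 days of the week.
If each of the 7 days of the week held at most 15, the total would be at most 7 × 15 = 105 < 111, a contradiction.
So at least one holds ⌈111/7⌉ = 16.

16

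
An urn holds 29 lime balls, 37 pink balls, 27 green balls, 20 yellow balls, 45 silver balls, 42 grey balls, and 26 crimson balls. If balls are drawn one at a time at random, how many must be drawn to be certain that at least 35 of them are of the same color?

205

In the worst case we take at most 34 of each color, but all 29 lime, all 27 green, all 20 yellow, and all 26 crimson (fewer than 34), giving 29 + 34 + 27 + 20 + 34 + 34 + 26 = 204.
One more ball then forces some color to 35, so 204 + 1 = 205.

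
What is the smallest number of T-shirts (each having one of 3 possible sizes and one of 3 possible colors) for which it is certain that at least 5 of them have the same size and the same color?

37

There are 3 × 3 = 9 (size, color) combinations acting as pigeonholes.
With 9 × 4 = 36 T-shirts we could place exactly 4 in each, with no (size, color) pair reaching 5.
One more forces some (size, color) pair to hold 5, so 36 + 1 = 37.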